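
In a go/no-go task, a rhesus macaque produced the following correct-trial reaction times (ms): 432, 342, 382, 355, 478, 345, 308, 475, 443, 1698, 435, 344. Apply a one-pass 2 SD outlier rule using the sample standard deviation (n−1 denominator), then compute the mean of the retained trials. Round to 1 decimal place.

n = 12, ΣRT = 6037, M = 503.083
Σ(x−M)² = 1593434.92; s = √(1593434.92/11) = 380.602
Cutoffs: 503.083 ± 2·380.602 → [-258.1, 1264.3]
Outside: 1698 → excluded.
Retained (n=11): Σ = 4339, mean = 4339/11 = 394.455

394.5 ms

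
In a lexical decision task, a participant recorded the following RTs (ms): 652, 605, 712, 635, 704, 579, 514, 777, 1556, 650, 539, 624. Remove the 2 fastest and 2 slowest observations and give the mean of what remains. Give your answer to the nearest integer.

645 ms

Sorted: 514, 539, 579, 605, 624, 635, 650, 652, 704, 712, 777, 1556
Drop lowest 2 (514, 539) and highest 2 (777, 1556)
Remaining (n=8): Σ = 5161, mean = 5161/8 = 645.125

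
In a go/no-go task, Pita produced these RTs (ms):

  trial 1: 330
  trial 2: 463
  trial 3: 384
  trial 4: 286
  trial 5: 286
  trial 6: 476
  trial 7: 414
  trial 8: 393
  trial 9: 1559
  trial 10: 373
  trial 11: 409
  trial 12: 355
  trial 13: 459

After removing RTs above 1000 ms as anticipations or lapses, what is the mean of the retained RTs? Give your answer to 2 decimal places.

385.67 ms

Excluded: 1559
Retained (n=12): Σ = 4628
Mean = 4628/12 = 385.6667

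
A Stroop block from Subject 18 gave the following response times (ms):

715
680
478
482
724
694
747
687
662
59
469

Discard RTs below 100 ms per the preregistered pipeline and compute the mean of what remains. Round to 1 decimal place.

Excluded: 59
Retained (n=10): Σ = 6338
Mean = 6338/10 = 633.8000

633.8 ms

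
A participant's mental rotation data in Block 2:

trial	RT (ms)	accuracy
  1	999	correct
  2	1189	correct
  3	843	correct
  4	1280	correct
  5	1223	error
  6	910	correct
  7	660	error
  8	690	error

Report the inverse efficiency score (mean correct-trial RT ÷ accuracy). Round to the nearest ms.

Correct trials (n=5): 999, 1189, 843, 1280, 910
Mean correct RT = 5221/5 = 1044.2000 ms
Proportion correct = 5/8
IES = 1044.2000 / (5/8) = 1670.720 ms

1671 ms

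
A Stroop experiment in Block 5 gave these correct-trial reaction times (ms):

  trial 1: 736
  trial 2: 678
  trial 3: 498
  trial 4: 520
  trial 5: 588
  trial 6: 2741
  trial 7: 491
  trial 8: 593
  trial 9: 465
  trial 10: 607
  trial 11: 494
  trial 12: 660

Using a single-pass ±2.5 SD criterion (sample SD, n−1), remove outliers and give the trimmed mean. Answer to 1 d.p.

n = 12, ΣRT = 9071, M = 755.917
Σ(x−M)² = 4378728.92; s = √(4378728.92/11) = 630.925
Cutoffs: 755.917 ± 2.5·630.925 → [-821.4, 2333.2]
Outside: 2741 → excluded.
Retained (n=11): Σ = 6330, mean = 6330/11 = 575.455

575.5 ms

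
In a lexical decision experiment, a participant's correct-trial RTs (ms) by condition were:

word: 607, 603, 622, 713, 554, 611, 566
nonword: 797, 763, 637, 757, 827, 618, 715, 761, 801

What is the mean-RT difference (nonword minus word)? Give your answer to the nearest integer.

M(word) = 4276/7 = 610.857
M(nonword) = 6676/9 = 741.778
Difference = 741.778 − 610.857 = 130.921 ms

131 ms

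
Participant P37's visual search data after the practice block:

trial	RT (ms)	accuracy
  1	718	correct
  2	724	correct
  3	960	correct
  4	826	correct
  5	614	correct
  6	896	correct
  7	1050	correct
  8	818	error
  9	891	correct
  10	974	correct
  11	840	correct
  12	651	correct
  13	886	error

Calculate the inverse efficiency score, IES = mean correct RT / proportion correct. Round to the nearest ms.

982 ms

Correct trials (n=11): 718, 724, 960, 826, 614, 896, 1050, 891, 974, 840, 651
Mean correct RT = 9144/11 = 831.2727 ms
Proportion correct = 11/13
IES = 831.2727 / (11/13) = 982.413 ms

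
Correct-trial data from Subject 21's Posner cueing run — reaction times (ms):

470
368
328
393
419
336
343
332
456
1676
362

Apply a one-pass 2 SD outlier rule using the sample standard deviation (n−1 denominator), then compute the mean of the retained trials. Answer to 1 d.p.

n = 11, ΣRT = 5483, M = 498.455
Σ(x−M)² = 1549616.73; s = √(1549616.73/10) = 393.652
Cutoffs: 498.455 ± 2·393.652 → [-288.8, 1285.8]
Outside: 1676 → excluded.
Retained (n=10): Σ = 3807, mean = 3807/10 = 380.700

380.7 ms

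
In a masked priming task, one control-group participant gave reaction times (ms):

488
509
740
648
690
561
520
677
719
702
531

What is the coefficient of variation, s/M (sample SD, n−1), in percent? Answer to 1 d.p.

n = 11, Σ = 6785, M = 616.8182
Σ(x−M)² = 90893.636; s = √(90893.636/10) = 95.3382
CV = 95.3382 / 616.8182 = 0.15456 = 15.456%

15.5%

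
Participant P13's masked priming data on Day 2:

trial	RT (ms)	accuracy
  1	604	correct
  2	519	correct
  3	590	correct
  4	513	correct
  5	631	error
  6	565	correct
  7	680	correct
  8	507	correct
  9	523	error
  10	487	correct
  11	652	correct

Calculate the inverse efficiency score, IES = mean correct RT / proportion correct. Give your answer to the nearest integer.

695 ms

Correct trials (n=9): 604, 519, 590, 513, 565, 680, 507, 487, 652
Mean correct RT = 5117/9 = 568.5556 ms
Proportion correct = 9/11
IES = 568.5556 / (9/11) = 694.901 ms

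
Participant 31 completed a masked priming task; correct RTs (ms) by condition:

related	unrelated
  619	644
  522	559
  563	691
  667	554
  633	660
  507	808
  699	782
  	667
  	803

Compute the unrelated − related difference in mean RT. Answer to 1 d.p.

M(related) = 4210/7 = 601.429
M(unrelated) = 6168/9 = 685.333
Difference = 685.333 − 601.429 = 83.905 ms

83.9 ms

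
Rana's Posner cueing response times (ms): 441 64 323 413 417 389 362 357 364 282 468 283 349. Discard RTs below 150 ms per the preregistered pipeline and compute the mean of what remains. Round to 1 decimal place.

370.7 ms

Excluded: 64
Retained (n=12): Σ = 4448
Mean = 4448/12 = 370.6667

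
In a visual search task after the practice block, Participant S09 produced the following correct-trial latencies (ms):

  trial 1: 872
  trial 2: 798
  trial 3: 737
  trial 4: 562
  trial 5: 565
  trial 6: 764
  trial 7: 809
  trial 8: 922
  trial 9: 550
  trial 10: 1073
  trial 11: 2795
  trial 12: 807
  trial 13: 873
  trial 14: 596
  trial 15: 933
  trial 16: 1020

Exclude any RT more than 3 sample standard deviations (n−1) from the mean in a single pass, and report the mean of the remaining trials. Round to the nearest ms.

n = 16, ΣRT = 14676, M = 917.250
Σ(x−M)² = 4147463.00; s = √(4147463.00/15) = 525.830
Cutoffs: 917.250 ± 3·525.830 → [-660.2, 2494.7]
Outside: 2795 → excluded.
Retained (n=15): Σ = 11881, mean = 11881/15 = 792.067

792 ms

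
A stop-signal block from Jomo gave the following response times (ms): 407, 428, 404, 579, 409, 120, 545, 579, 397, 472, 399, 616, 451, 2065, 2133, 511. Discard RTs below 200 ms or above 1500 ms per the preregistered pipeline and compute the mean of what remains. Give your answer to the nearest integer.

Excluded: 120, 2065, 2133
Retained (n=13): Σ = 6197
Mean = 6197/13 = 476.6923

477 ms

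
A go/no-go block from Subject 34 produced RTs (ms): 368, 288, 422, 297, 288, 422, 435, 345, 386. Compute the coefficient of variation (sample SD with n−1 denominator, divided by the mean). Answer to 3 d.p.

n = 9, Σ = 3251, M = 361.2222
Σ(x−M)² = 28601.556; s = √(28601.556/8) = 59.7929
CV = 59.7929 / 361.2222 = 0.16553

0.166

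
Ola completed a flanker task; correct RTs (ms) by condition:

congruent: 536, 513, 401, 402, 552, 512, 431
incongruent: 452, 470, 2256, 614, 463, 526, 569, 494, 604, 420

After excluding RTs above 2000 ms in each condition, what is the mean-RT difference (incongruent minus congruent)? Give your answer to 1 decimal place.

incongruent: exclude 2256
M(congruent) = 3347/7 = 478.143
M(incongruent) = 4612/9 = 512.444
Difference = 512.444 − 478.143 = 34.302 ms

34.3 ms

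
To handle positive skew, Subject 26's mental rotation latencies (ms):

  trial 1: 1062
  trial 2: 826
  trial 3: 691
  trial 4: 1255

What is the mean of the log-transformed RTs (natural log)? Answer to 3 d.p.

6.839

ln(RT): 6.9679, 6.7166, 6.5381, 7.1349
Σ ln(RT) = 27.3575
Mean = 27.3575/4 = 6.83938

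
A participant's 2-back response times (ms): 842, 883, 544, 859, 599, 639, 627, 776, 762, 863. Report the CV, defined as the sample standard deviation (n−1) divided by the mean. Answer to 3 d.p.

0.171

n = 10, Σ = 7394, M = 739.4000
Σ(x−M)² = 143186.400; s = √(143186.400/9) = 126.1333
CV = 126.1333 / 739.4000 = 0.17059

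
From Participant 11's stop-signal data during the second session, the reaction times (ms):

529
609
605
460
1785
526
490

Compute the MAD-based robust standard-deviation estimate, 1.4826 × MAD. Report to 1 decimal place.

102.3 ms

Sorted: 460, 490, 526, 529, 605, 609, 1785 → median = 529
|x − 529| sorted: 0, 3, 39, 69, 76, 80, 1256 → MAD = 69
Robust SD ≈ 1.4826 × 69 = 102.299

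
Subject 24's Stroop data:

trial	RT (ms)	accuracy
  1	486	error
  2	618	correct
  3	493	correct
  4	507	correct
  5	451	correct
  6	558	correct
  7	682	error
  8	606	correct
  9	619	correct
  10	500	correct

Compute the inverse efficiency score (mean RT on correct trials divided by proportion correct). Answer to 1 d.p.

680.0 ms

Correct trials (n=8): 618, 493, 507, 451, 558, 606, 619, 500
Mean correct RT = 4352/8 = 544.0000 ms
Proportion correct = 8/10
IES = 544.0000 / (8/10) = 680.000 ms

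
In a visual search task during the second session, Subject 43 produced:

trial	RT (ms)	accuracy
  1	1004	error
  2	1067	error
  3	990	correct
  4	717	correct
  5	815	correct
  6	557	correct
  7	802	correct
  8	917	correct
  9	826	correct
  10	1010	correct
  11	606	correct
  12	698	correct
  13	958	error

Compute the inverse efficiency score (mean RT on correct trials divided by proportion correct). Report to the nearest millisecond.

1032 ms

Correct trials (n=10): 990, 717, 815, 557, 802, 917, 826, 1010, 606, 698
Mean correct RT = 7938/10 = 793.8000 ms
Proportion correct = 10/13
IES = 793.8000 / (10/13) = 1031.940 ms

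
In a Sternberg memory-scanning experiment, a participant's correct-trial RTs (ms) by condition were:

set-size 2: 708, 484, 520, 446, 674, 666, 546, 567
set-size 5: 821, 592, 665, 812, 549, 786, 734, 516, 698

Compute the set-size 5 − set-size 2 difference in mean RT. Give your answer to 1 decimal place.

M(set-size 2) = 4611/8 = 576.375
M(set-size 5) = 6173/9 = 685.889
Difference = 685.889 − 576.375 = 109.514 ms

109.5 ms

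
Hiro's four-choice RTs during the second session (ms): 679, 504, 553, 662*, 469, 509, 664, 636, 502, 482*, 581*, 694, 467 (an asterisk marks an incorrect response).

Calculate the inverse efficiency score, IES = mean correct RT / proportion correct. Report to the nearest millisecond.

738 ms

Correct trials (n=10): 679, 504, 553, 469, 509, 664, 636, 502, 694, 467
Mean correct RT = 5677/10 = 567.7000 ms
Proportion correct = 10/13
IES = 567.7000 / (10/13) = 738.010 ms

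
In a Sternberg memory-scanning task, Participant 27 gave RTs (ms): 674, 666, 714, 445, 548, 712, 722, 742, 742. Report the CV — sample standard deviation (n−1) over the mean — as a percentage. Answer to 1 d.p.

15.3%

n = 9, Σ = 5965, M = 662.7778
Σ(x−M)² = 81843.556; s = √(81843.556/8) = 101.1457
CV = 101.1457 / 662.7778 = 0.15261 = 15.261%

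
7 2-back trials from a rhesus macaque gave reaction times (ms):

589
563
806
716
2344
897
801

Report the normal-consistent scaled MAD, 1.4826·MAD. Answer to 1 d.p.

142.3 ms

Sorted: 563, 589, 716, 801, 806, 897, 2344 → median = 801
|x − 801| sorted: 0, 5, 85, 96, 212, 238, 1543 → MAD = 96
Robust SD ≈ 1.4826 × 96 = 142.330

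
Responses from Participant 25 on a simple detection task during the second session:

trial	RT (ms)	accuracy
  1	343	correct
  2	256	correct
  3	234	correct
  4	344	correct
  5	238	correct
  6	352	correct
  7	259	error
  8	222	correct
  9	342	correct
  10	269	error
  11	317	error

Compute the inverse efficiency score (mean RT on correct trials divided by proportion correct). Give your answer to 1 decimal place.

Correct trials (n=8): 343, 256, 234, 344, 238, 352, 222, 342
Mean correct RT = 2331/8 = 291.3750 ms
Proportion correct = 8/11
IES = 291.3750 / (8/11) = 400.641 ms

400.6 ms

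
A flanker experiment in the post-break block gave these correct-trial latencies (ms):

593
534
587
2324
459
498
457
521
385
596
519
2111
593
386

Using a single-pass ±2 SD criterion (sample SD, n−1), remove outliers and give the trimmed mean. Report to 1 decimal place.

510.7 ms

n = 14, ΣRT = 10563, M = 754.500
Σ(x−M)² = 5081309.50; s = √(5081309.50/13) = 625.196
Cutoffs: 754.500 ± 2·625.196 → [-495.9, 2004.9]
Outside: 2111, 2324 → excluded.
Retained (n=12): Σ = 6128, mean = 6128/12 = 510.667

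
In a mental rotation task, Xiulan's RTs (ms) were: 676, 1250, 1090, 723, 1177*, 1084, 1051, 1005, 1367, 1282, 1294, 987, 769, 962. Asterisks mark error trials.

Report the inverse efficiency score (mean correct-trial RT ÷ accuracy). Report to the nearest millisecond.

Correct trials (n=13): 676, 1250, 1090, 723, 1084, 1051, 1005, 1367, 1282, 1294, 987, 769, 962
Mean correct RT = 13540/13 = 1041.5385 ms
Proportion correct = 13/14
IES = 1041.5385 / (13/14) = 1121.657 ms

1122 ms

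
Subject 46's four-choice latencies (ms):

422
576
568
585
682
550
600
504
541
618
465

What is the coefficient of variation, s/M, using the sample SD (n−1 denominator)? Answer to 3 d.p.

n = 11, Σ = 6111, M = 555.5455
Σ(x−M)² = 52240.727; s = √(52240.727/10) = 72.2777
CV = 72.2777 / 555.5455 = 0.13010

0.130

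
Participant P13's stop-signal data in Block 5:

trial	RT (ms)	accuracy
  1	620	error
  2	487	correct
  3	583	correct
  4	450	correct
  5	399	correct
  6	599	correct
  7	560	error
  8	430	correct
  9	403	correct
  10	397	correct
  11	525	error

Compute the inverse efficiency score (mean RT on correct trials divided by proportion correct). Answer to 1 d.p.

Correct trials (n=8): 487, 583, 450, 399, 599, 430, 403, 397
Mean correct RT = 3748/8 = 468.5000 ms
Proportion correct = 8/11
IES = 468.5000 / (8/11) = 644.188 ms

644.2 ms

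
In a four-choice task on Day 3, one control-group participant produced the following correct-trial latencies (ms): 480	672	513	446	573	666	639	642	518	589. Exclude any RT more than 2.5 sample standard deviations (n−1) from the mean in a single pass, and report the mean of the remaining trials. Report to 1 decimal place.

573.8 ms

n = 10, ΣRT = 5738, M = 573.800
Σ(x−M)² = 59219.60; s = √(59219.60/9) = 81.117
Cutoffs: 573.800 ± 2.5·81.117 → [371.0, 776.6]
No RTs fall outside the cutoffs; all 10 retained. Mean = 5738/10 = 573.800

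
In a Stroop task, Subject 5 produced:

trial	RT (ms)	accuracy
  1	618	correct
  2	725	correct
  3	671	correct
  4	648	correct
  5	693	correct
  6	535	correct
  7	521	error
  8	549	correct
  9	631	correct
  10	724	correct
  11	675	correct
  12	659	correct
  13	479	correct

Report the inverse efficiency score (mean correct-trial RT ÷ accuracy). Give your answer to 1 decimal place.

686.7 ms

Correct trials (n=12): 618, 725, 671, 648, 693, 535, 549, 631, 724, 675, 659, 479
Mean correct RT = 7607/12 = 633.9167 ms
Proportion correct = 12/13
IES = 633.9167 / (12/13) = 686.743 ms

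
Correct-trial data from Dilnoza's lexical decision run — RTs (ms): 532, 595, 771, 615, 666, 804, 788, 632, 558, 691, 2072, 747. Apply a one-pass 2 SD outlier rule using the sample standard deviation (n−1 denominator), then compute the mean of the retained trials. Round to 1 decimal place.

672.6 ms

n = 12, ΣRT = 9471, M = 789.250
Σ(x−M)² = 1885106.25; s = √(1885106.25/11) = 413.973
Cutoffs: 789.250 ± 2·413.973 → [-38.7, 1617.2]
Outside: 2072 → excluded.
Retained (n=11): Σ = 7399, mean = 7399/11 = 672.636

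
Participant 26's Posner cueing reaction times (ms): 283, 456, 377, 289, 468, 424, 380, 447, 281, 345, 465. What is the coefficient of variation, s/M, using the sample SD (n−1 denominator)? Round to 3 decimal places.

n = 11, Σ = 4215, M = 383.1818
Σ(x−M)² = 55783.636; s = √(55783.636/10) = 74.6884
CV = 74.6884 / 383.1818 = 0.19492

0.195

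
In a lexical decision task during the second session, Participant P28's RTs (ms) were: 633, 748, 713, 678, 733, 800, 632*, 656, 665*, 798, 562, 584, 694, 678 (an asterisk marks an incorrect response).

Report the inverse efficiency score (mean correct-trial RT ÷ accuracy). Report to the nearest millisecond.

Correct trials (n=12): 633, 748, 713, 678, 733, 800, 656, 798, 562, 584, 694, 678
Mean correct RT = 8277/12 = 689.7500 ms
Proportion correct = 12/14
IES = 689.7500 / (12/14) = 804.708 ms

805 ms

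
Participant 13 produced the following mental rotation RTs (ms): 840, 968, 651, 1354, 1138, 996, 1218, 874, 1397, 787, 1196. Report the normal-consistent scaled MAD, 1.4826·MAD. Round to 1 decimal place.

296.5 ms

Sorted: 651, 787, 840, 874, 968, 996, 1138, 1196, 1218, 1354, 1397 → median = 996
|x − 996| sorted: 0, 28, 122, 142, 156, 200, 209, 222, 345, 358, 401 → MAD = 200
Robust SD ≈ 1.4826 × 200 = 296.520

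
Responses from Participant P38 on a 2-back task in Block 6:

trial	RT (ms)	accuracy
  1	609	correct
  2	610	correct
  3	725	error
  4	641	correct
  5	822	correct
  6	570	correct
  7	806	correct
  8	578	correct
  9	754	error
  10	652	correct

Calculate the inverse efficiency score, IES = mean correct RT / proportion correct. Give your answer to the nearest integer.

Correct trials (n=8): 609, 610, 641, 822, 570, 806, 578, 652
Mean correct RT = 5288/8 = 661.0000 ms
Proportion correct = 8/10
IES = 661.0000 / (8/10) = 826.250 ms

826 ms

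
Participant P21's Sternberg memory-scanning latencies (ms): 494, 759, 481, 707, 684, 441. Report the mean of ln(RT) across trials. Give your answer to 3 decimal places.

ln(RT): 6.2025, 6.6320, 6.1759, 6.5610, 6.5280, 6.0890
Σ ln(RT) = 38.1884
Mean = 38.1884/6 = 6.36474

6.365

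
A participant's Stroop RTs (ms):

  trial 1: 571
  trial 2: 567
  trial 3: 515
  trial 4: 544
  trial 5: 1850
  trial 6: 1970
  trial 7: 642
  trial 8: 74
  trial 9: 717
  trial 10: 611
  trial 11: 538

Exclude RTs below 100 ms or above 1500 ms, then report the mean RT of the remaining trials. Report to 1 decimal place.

Excluded: 74, 1850, 1970
Retained (n=8): Σ = 4705
Mean = 4705/8 = 588.1250

588.1 ms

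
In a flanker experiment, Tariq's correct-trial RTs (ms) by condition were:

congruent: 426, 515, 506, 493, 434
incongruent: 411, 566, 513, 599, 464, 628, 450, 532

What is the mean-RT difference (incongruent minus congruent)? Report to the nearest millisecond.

M(congruent) = 2374/5 = 474.800
M(incongruent) = 4163/8 = 520.375
Difference = 520.375 − 474.800 = 45.575 ms

46 ms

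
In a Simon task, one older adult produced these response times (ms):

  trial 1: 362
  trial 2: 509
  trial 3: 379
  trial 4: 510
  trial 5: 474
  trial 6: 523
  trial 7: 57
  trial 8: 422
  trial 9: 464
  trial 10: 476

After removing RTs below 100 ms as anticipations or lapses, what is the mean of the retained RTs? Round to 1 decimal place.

457.7 ms

Excluded: 57
Retained (n=9): Σ = 4119
Mean = 4119/9 = 457.6667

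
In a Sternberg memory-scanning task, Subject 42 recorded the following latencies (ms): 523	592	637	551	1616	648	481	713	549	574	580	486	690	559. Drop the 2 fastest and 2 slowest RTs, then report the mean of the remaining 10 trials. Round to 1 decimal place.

Sorted: 481, 486, 523, 549, 551, 559, 574, 580, 592, 637, 648, 690, 713, 1616
Drop lowest 2 (481, 486) and highest 2 (713, 1616)
Remaining (n=10): Σ = 5903, mean = 5903/10 = 590.300

590.3 ms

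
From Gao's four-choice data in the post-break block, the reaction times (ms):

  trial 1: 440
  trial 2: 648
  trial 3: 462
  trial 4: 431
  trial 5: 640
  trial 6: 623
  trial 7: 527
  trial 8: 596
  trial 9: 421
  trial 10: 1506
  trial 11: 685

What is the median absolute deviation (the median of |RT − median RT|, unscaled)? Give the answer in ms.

Sorted: 421, 431, 440, 462, 527, 596, 623, 640, 648, 685, 1506 → median = 596
|x − 596|: 156, 52, 134, 165, 44, 27, 69, 0, 175, 910, 89
Sorted deviations: 0, 27, 44, 52, 69, 89, 134, 156, 165, 175, 910 → MAD = 89

89 ms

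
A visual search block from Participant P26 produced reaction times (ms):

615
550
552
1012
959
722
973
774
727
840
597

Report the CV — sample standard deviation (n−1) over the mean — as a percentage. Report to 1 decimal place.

n = 11, Σ = 8321, M = 756.4545
Σ(x−M)² = 292422.727; s = √(292422.727/10) = 171.0037
CV = 171.0037 / 756.4545 = 0.22606 = 22.606%

22.6%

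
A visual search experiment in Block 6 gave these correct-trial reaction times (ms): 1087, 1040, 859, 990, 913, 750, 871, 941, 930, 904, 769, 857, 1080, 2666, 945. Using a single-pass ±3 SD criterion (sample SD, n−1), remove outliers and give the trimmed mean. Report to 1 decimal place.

924.0 ms

n = 15, ΣRT = 15602, M = 1040.133
Σ(x−M)² = 2968087.73; s = √(2968087.73/14) = 460.441
Cutoffs: 1040.133 ± 3·460.441 → [-341.2, 2421.5]
Outside: 2666 → excluded.
Retained (n=14): Σ = 12936, mean = 12936/14 = 924.000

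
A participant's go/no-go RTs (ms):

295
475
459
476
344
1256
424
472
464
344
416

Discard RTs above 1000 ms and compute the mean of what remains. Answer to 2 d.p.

416.90 ms

Excluded: 1256
Retained (n=10): Σ = 4169
Mean = 4169/10 = 416.9000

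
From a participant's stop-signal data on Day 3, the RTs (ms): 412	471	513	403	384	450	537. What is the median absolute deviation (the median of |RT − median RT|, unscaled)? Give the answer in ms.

Sorted: 384, 403, 412, 450, 471, 513, 537 → median = 450
|x − 450|: 38, 21, 63, 47, 66, 0, 87
Sorted deviations: 0, 21, 38, 47, 63, 66, 87 → MAD = 47

47 ms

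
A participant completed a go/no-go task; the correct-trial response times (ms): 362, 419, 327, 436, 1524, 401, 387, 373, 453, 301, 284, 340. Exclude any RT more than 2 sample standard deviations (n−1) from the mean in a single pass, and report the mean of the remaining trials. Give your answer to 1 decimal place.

371.2 ms

n = 12, ΣRT = 5607, M = 467.250
Σ(x−M)² = 1248100.25; s = √(1248100.25/11) = 336.844
Cutoffs: 467.250 ± 2·336.844 → [-206.4, 1140.9]
Outside: 1524 → excluded.
Retained (n=11): Σ = 4083, mean = 4083/11 = 371.182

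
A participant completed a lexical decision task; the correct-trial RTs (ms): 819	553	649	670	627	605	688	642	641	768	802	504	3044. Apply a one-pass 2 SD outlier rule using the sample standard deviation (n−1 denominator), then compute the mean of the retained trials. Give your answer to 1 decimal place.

n = 13, ΣRT = 11012, M = 847.077
Σ(x−M)² = 5327182.92; s = √(5327182.92/12) = 666.282
Cutoffs: 847.077 ± 2·666.282 → [-485.5, 2179.6]
Outside: 3044 → excluded.
Retained (n=12): Σ = 7968, mean = 7968/12 = 664.000

664.0 ms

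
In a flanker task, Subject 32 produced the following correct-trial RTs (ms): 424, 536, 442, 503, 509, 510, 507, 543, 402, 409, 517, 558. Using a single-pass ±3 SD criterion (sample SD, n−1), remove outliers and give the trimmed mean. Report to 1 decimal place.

488.3 ms

n = 12, ΣRT = 5860, M = 488.333
Σ(x−M)² = 32428.67; s = √(32428.67/11) = 54.296
Cutoffs: 488.333 ± 3·54.296 → [325.4, 651.2]
No RTs fall outside the cutoffs; all 12 retained. Mean = 5860/12 = 488.333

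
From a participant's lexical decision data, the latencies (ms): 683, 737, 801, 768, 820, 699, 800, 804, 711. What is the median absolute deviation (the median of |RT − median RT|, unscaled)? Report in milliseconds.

36 ms

Sorted: 683, 699, 711, 737, 768, 800, 801, 804, 820 → median = 768
|x − 768|: 85, 31, 33, 0, 52, 69, 32, 36, 57
Sorted deviations: 0, 31, 32, 33, 36, 52, 57, 69, 85 → MAD = 36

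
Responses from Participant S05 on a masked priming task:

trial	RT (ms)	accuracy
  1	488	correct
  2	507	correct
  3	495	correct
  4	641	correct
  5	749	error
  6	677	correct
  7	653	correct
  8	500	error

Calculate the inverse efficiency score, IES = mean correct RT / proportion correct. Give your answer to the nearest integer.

Correct trials (n=6): 488, 507, 495, 641, 677, 653
Mean correct RT = 3461/6 = 576.8333 ms
Proportion correct = 6/8
IES = 576.8333 / (6/8) = 769.111 ms

769 ms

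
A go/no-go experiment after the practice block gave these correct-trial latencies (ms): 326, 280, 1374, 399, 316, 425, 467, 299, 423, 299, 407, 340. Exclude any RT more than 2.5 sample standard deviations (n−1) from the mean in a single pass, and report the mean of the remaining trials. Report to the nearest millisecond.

362 ms

n = 12, ΣRT = 5355, M = 446.250
Σ(x−M)² = 979634.25; s = √(979634.25/11) = 298.425
Cutoffs: 446.250 ± 2.5·298.425 → [-299.8, 1192.3]
Outside: 1374 → excluded.
Retained (n=11): Σ = 3981, mean = 3981/11 = 361.909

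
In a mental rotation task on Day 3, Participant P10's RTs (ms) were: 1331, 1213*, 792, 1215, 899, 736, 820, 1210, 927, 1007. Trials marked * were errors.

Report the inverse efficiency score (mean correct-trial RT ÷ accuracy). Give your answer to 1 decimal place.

Correct trials (n=9): 1331, 792, 1215, 899, 736, 820, 1210, 927, 1007
Mean correct RT = 8937/9 = 993.0000 ms
Proportion correct = 9/10
IES = 993.0000 / (9/10) = 1103.333 ms

1103.3 ms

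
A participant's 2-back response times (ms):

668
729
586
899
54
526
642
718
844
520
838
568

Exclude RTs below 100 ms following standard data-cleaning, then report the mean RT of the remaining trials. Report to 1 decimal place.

Excluded: 54
Retained (n=11): Σ = 7538
Mean = 7538/11 = 685.2727

685.3 ms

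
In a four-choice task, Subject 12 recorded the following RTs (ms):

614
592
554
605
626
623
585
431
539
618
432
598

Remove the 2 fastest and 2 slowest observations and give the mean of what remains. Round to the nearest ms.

588 ms

Sorted: 431, 432, 539, 554, 585, 592, 598, 605, 614, 618, 623, 626
Drop lowest 2 (431, 432) and highest 2 (623, 626)
Remaining (n=8): Σ = 4705, mean = 4705/8 = 588.125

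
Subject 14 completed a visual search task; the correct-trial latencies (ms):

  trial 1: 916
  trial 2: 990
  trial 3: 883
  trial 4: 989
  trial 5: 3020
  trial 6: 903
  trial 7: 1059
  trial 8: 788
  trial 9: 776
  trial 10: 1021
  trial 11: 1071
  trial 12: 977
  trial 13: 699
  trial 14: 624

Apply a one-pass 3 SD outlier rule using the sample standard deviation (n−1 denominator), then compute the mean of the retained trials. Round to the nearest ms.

900 ms

n = 14, ΣRT = 14716, M = 1051.143
Σ(x−M)² = 4410745.71; s = √(4410745.71/13) = 582.484
Cutoffs: 1051.143 ± 3·582.484 → [-696.3, 2798.6]
Outside: 3020 → excluded.
Retained (n=13): Σ = 11696, mean = 11696/13 = 899.692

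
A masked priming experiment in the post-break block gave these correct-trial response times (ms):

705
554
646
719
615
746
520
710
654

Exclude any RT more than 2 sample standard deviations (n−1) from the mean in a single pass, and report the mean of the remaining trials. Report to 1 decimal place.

652.1 ms

n = 9, ΣRT = 5869, M = 652.111
Σ(x−M)² = 47934.89; s = √(47934.89/8) = 77.407
Cutoffs: 652.111 ± 2·77.407 → [497.3, 806.9]
No RTs fall outside the cutoffs; all 9 retained. Mean = 5869/9 = 652.111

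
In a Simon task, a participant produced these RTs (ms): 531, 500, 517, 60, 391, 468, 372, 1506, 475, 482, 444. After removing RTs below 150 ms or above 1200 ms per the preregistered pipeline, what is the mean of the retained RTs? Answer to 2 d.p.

464.44 ms

Excluded: 60, 1506
Retained (n=9): Σ = 4180
Mean = 4180/9 = 464.4444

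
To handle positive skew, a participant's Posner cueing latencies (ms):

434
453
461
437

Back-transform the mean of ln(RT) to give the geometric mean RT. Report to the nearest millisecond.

ln(RT): 6.0730, 6.1159, 6.1334, 6.0799
Mean ln(RT) = 24.4023/4 = 6.10057
Geometric mean = exp(6.10057) = 446.11 ms

446 ms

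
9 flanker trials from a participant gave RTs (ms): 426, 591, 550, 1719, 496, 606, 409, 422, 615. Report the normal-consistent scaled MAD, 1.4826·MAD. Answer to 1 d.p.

Sorted: 409, 422, 426, 496, 550, 591, 606, 615, 1719 → median = 550
|x − 550| sorted: 0, 41, 54, 56, 65, 124, 128, 141, 1169 → MAD = 65
Robust SD ≈ 1.4826 × 65 = 96.369

96.4 ms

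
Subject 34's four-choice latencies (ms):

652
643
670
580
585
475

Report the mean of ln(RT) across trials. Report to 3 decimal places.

6.392

ln(RT): 6.4800, 6.4661, 6.5073, 6.3630, 6.3716, 6.1633
Σ ln(RT) = 38.3514
Mean = 38.3514/6 = 6.39190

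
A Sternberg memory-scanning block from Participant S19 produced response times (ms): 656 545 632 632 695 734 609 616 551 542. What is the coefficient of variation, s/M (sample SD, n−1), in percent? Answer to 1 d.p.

n = 10, Σ = 6212, M = 621.2000
Σ(x−M)² = 36797.600; s = √(36797.600/9) = 63.9423
CV = 63.9423 / 621.2000 = 0.10293 = 10.293%

10.3%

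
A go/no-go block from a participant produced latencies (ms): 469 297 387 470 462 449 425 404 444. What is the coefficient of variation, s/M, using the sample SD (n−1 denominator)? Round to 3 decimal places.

0.131

n = 9, Σ = 3807, M = 423.0000
Σ(x−M)² = 24500.000; s = √(24500.000/8) = 55.3399
CV = 55.3399 / 423.0000 = 0.13083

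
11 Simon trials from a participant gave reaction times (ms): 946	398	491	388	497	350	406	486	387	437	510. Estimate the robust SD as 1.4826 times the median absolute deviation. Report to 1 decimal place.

Sorted: 350, 387, 388, 398, 406, 437, 486, 491, 497, 510, 946 → median = 437
|x − 437| sorted: 0, 31, 39, 49, 49, 50, 54, 60, 73, 87, 509 → MAD = 50
Robust SD ≈ 1.4826 × 50 = 74.130

74.1 ms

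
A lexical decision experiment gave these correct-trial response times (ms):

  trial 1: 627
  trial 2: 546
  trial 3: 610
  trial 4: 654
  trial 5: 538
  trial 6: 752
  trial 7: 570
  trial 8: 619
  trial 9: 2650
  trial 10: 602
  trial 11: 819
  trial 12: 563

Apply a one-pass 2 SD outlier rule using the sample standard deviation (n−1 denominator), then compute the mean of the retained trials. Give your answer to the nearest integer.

627 ms

n = 12, ΣRT = 9550, M = 795.833
Σ(x−M)² = 3826495.67; s = √(3826495.67/11) = 589.799
Cutoffs: 795.833 ± 2·589.799 → [-383.8, 1975.4]
Outside: 2650 → excluded.
Retained (n=11): Σ = 6900, mean = 6900/11 = 627.273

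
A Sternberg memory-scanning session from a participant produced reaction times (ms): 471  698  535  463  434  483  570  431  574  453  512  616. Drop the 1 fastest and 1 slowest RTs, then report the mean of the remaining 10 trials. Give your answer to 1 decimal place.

Sorted: 431, 434, 453, 463, 471, 483, 512, 535, 570, 574, 616, 698
Drop lowest 1 (431) and highest 1 (698)
Remaining (n=10): Σ = 5111, mean = 5111/10 = 511.100

511.1 ms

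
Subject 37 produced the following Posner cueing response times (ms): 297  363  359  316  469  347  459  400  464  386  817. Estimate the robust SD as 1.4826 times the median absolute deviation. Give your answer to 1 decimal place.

Sorted: 297, 316, 347, 359, 363, 386, 400, 459, 464, 469, 817 → median = 386
|x − 386| sorted: 0, 14, 23, 27, 39, 70, 73, 78, 83, 89, 431 → MAD = 70
Robust SD ≈ 1.4826 × 70 = 103.782

103.8 ms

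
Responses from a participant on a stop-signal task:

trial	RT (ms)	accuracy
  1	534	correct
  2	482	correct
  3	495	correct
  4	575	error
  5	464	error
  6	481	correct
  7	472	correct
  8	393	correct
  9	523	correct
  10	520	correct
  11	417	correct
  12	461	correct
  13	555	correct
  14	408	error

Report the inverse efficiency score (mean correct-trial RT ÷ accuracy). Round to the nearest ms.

Correct trials (n=11): 534, 482, 495, 481, 472, 393, 523, 520, 417, 461, 555
Mean correct RT = 5333/11 = 484.8182 ms
Proportion correct = 11/14
IES = 484.8182 / (11/14) = 617.041 ms

617 ms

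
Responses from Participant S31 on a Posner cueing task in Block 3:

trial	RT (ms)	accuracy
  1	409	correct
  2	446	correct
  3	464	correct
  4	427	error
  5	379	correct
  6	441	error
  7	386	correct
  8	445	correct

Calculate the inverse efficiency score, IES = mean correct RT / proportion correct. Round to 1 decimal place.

Correct trials (n=6): 409, 446, 464, 379, 386, 445
Mean correct RT = 2529/6 = 421.5000 ms
Proportion correct = 6/8
IES = 421.5000 / (6/8) = 562.000 ms

562.0 ms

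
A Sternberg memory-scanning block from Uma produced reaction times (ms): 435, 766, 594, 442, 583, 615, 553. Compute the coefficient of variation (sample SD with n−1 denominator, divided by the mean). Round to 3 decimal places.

0.198

n = 7, Σ = 3988, M = 569.7143
Σ(x−M)² = 76083.429; s = √(76083.429/6) = 112.6080
CV = 112.6080 / 569.7143 = 0.19766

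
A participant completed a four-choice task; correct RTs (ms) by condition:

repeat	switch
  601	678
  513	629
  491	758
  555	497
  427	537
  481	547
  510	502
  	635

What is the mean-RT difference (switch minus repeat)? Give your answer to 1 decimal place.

86.7 ms

M(repeat) = 3578/7 = 511.143
M(switch) = 4783/8 = 597.875
Difference = 597.875 − 511.143 = 86.732 ms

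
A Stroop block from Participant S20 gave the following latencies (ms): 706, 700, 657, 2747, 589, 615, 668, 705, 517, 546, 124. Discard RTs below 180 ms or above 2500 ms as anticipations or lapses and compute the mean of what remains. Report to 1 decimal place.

633.7 ms

Excluded: 124, 2747
Retained (n=9): Σ = 5703
Mean = 5703/9 = 633.6667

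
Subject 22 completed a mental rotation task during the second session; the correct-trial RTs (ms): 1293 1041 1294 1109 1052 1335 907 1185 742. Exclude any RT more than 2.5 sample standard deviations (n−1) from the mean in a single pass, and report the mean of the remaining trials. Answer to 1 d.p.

n = 9, ΣRT = 9958, M = 1106.444
Σ(x−M)² = 308240.22; s = √(308240.22/8) = 196.291
Cutoffs: 1106.444 ± 2.5·196.291 → [615.7, 1597.2]
No RTs fall outside the cutoffs; all 9 retained. Mean = 9958/9 = 1106.444

1106.4 ms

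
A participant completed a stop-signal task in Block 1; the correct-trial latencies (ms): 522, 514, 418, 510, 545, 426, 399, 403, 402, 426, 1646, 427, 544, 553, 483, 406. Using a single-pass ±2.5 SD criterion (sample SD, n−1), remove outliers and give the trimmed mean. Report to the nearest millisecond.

n = 16, ΣRT = 8624, M = 539.000
Σ(x−M)² = 1357874.00; s = √(1357874.00/15) = 300.874
Cutoffs: 539.000 ± 2.5·300.874 → [-213.2, 1291.2]
Outside: 1646 → excluded.
Retained (n=15): Σ = 6978, mean = 6978/15 = 465.200

465 ms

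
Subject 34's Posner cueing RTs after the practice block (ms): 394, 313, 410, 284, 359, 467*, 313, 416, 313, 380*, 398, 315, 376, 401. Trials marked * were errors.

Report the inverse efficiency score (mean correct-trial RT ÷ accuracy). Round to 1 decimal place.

Correct trials (n=12): 394, 313, 410, 284, 359, 313, 416, 313, 398, 315, 376, 401
Mean correct RT = 4292/12 = 357.6667 ms
Proportion correct = 12/14
IES = 357.6667 / (12/14) = 417.278 ms

417.3 ms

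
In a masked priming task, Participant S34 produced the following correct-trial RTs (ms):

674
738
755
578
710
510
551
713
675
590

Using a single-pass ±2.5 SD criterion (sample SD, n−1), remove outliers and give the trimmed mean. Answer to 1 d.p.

n = 10, ΣRT = 6494, M = 649.400
Σ(x−M)² = 65720.40; s = √(65720.40/9) = 85.453
Cutoffs: 649.400 ± 2.5·85.453 → [435.8, 863.0]
No RTs fall outside the cutoffs; all 10 retained. Mean = 6494/10 = 649.400

649.4 ms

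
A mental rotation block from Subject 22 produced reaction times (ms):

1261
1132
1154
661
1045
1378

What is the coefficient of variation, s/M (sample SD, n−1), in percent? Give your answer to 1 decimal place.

22.3%

n = 6, Σ = 6631, M = 1105.1667
Σ(x−M)² = 302730.833; s = √(302730.833/5) = 246.0613
CV = 246.0613 / 1105.1667 = 0.22265 = 22.265%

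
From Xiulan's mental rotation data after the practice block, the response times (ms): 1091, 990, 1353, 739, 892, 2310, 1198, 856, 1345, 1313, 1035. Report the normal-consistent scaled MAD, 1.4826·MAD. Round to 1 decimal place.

Sorted: 739, 856, 892, 990, 1035, 1091, 1198, 1313, 1345, 1353, 2310 → median = 1091
|x − 1091| sorted: 0, 56, 101, 107, 199, 222, 235, 254, 262, 352, 1219 → MAD = 222
Robust SD ≈ 1.4826 × 222 = 329.137

329.1 ms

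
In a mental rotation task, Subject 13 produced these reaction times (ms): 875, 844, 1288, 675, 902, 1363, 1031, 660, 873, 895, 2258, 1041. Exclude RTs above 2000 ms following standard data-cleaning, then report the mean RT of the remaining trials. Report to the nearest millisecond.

950 ms

Excluded: 2258
Retained (n=11): Σ = 10447
Mean = 10447/11 = 949.7273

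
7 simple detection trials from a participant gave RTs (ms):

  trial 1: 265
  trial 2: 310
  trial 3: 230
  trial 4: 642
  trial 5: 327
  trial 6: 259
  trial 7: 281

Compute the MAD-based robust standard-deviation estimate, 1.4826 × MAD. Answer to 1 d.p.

Sorted: 230, 259, 265, 281, 310, 327, 642 → median = 281
|x − 281| sorted: 0, 16, 22, 29, 46, 51, 361 → MAD = 29
Robust SD ≈ 1.4826 × 29 = 42.995

43.0 ms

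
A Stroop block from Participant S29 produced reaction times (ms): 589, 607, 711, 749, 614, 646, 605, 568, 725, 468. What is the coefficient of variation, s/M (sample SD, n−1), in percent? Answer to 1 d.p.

n = 10, Σ = 6282, M = 628.2000
Σ(x−M)² = 63149.600; s = √(63149.600/9) = 83.7653
CV = 83.7653 / 628.2000 = 0.13334 = 13.334%

13.3%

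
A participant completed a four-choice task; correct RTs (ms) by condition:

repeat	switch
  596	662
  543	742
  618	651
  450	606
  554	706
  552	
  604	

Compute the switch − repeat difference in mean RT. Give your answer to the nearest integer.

114 ms

M(repeat) = 3917/7 = 559.571
M(switch) = 3367/5 = 673.400
Difference = 673.400 − 559.571 = 113.829 ms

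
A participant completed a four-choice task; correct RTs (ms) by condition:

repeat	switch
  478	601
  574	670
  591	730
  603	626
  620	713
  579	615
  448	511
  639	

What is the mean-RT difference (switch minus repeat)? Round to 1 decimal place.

71.5 ms

M(repeat) = 4532/8 = 566.500
M(switch) = 4466/7 = 638.000
Difference = 638.000 − 566.500 = 71.500 ms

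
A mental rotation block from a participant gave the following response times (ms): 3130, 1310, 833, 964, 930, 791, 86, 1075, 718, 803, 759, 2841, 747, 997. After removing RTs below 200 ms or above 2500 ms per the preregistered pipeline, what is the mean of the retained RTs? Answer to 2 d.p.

Excluded: 86, 2841, 3130
Retained (n=11): Σ = 9927
Mean = 9927/11 = 902.4545

902.45 ms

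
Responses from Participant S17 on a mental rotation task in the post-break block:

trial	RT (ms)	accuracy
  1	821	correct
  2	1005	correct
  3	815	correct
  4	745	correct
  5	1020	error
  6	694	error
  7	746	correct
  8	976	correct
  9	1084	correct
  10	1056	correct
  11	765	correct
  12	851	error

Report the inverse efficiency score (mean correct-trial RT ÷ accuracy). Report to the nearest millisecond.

1187 ms

Correct trials (n=9): 821, 1005, 815, 745, 746, 976, 1084, 1056, 765
Mean correct RT = 8013/9 = 890.3333 ms
Proportion correct = 9/12
IES = 890.3333 / (9/12) = 1187.111 ms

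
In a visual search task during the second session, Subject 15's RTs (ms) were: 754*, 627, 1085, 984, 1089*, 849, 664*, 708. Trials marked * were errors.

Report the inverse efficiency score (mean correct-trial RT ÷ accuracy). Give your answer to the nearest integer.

Correct trials (n=5): 627, 1085, 984, 849, 708
Mean correct RT = 4253/5 = 850.6000 ms
Proportion correct = 5/8
IES = 850.6000 / (5/8) = 1360.960 ms

1361 ms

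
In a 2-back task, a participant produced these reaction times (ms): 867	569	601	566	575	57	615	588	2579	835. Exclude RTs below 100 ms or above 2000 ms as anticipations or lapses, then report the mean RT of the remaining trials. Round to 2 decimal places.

Excluded: 57, 2579
Retained (n=8): Σ = 5216
Mean = 5216/8 = 652.0000

652.00 ms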